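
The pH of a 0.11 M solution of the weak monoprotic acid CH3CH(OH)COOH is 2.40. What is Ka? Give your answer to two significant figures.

Ka = 1.5 × 10^-4

[H+] = 10^(-2.40) = 3.98 × 10^-3 M
At equilibrium [HA] = 0.11 − 3.98 × 10^-3 = 1.06 × 10^-1 M
Ka = [H+][A-]/[HA] = (3.98 × 10^-3)² / 1.06 × 10^-1 = 1.5 × 10^-4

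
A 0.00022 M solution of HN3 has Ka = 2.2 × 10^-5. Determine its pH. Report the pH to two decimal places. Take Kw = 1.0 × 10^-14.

HN3 ⇌ N3- + H+
From the ICE table, Ka = [H+]²/(0.00022 − [H+]) = 2.2 × 10^-5.
Here C₀/Ka ≈ 10, so the small-[H+] approximation fails. Use the quadratic:
[H+] = (−Ka + √(Ka² + 4·Ka·C₀))/2 = 5.94 × 10^-5 M
pH = −log(5.94 × 10^-5) = 4.23

pH = 4.23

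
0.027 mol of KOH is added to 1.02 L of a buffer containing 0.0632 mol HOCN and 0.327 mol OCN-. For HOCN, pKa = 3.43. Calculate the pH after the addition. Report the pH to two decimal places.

pH = 4.42

OH- converts HOCN to OCN-: HOCN → 0.0362 mol, OCN- → 0.354 mol.
pH = pKa + log(n_OCN-/n_HOCN) = 3.43 + log(0.354/0.0362) = 3.43 + (+0.990)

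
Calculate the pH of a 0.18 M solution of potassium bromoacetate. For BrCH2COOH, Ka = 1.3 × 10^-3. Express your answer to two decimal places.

pH = 8.07

BrCH2COO- is the conjugate base of the weak acid BrCH2COOH.
Kb = Kw/Ka = 1.0×10^-14 / 1.3 × 10^-3 = 7.69 × 10^-12
Kb = x²/(0.18 − x) = 7.69 × 10^-12
Neglecting x in the denominator: x = √(7.69 × 10^-12 × 0.18) = 1.18 × 10^-6 M
(x/C₀ = 0.00065% < 5%, so the approximation holds.)
pOH = −log(1.18 × 10^-6) = 5.93; pH = 14.00 − 5.93 = 8.07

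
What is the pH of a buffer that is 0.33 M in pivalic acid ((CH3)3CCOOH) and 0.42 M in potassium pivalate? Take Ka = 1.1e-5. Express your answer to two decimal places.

pH = 5.06

pKa = −log(1.1 × 10^-5) = 4.959
Using pH = pKa + log([base]/[acid]) with [base]/[acid] = 0.42/0.33:
pH = 4.959 + (+0.105) = 5.06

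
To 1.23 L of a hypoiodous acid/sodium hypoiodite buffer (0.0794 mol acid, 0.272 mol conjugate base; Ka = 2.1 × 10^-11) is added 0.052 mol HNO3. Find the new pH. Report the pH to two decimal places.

Added H+ converts OI- to HOI: HOI → 0.131 mol, OI- → 0.22 mol.
pKa = −log(2.1 × 10^-11) = 10.678
pH = pKa + log([A⁻]/[HA]) = 10.678 + log(0.22/0.131) = 10.678 +0.225

pH = 10.90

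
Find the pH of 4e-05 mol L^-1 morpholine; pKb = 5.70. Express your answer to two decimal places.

pH = 8.90

C4H8ONH + H2O ⇌ C4H8ONH2+ + OH-
Kb = 10^(−5.70) = 2.00 × 10^-6
From the ICE table, Kb = x²/(4e-05 − x) = 2.00 × 10^-6.
The 5% rule fails; solving x² + Kb·x − Kb·C₀ = 0 exactly:
x = [−2e-06 + √(2e-06² + 3.2e-10)]/2 = 8.00 × 10^-6 M
pOH = −log(8.00 × 10^-6) = 5.10; pH = 14.00 − 5.10 = 8.90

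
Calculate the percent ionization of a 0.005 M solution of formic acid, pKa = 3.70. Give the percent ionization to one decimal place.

18.1%

HCOOH ⇌ HCOO- + H+; let x = [H+] at equilibrium.
Ka = 10^(−3.70) = 2.00 × 10^-4
Solve x² + 0.0002x − 1e-06 = 0 → x = 9.05 × 10^-4 M
% ionization = x/C₀ × 100% = 9.05 × 10^-4/0.005 × 100% = 18.1%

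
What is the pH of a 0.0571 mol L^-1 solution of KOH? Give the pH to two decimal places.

pH = 12.76

KOH is a strong base; [OH-] = 0.0571 M.
pOH = -log(0.0571) = 1.24
pH = 14.00 - 1.24 = 12.76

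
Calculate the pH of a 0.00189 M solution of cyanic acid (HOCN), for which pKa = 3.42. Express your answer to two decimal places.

HOCN ⇌ OCN- + H+
Ka = 10^(−3.42) = 3.80 × 10^-4
Let x = [H+] at equilibrium. Ka = x²/(0.00189 − x).
Here C₀/Ka ≈ 4.97, so the small-x approximation fails. Use the quadratic:
x = [−0.00038 + √(0.00038² + 2.87e-06)]/2 = 6.79 × 10^-4 M
pH = −log(6.79 × 10^-4) = 3.17

pH = 3.17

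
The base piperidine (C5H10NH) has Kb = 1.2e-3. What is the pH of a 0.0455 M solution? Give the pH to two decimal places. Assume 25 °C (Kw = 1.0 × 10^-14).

C5H10NH + H2O ⇌ C5H10NH2+ + OH-
Kb = [OH-]²/(0.0455 − [OH-]) = 1.2 × 10^-3
[OH-] is not negligible relative to C₀; solve [OH-]² + 0.0012·[OH-] − 5.46e-05 = 0.
[OH-] = (−Kb + √(Kb² + 4·Kb·C₀))/2 = 6.81 × 10^-3 M
pOH = 2.17, so pH = 14.00 − pOH = 11.83

pH = 11.83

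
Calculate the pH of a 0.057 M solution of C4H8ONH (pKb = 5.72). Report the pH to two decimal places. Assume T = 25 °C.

pH = 10.52

C4H8ONH + H2O ⇌ C4H8ONH2+ + OH-
Kb = 10^(−5.72) = 1.91 × 10^-6
Let x = [OH-] at equilibrium. Kb = x²/(0.057 − x).
Since Kb ≪ C₀, x ≈ √(Kb·C₀) = 3.30 × 10^-4 M.
pOH = 3.48, so pH = 14.00 − pOH = 10.52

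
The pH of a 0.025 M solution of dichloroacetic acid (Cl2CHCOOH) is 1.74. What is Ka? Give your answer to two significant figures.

Ka = 4.9 × 10^-2

[H+] = 10^(-1.74) = 1.82 × 10^-2 M
At equilibrium [HA] = 0.025 − 1.82 × 10^-2 = 6.80 × 10^-3 M
Ka = [H+][A-]/[HA] = (1.82 × 10^-2)² / 6.80 × 10^-3 = 4.9 × 10^-2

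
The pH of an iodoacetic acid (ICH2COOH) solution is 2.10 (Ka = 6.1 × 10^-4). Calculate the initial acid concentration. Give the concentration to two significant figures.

[H+] = 10^(-2.10) = 7.94 × 10^-3 M = x
Ka = x²/(C₀ − x) ⇒ C₀ = x + x²/Ka
C₀ = 7.94 × 10^-3 + (7.94 × 10^-3)²/(6.1 × 10^-4) = 1.11 × 10^-1 M

C₀ = 1.1 × 10^-1 M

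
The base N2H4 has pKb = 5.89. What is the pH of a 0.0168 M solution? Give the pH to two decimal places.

N2H4 + H2O ⇌ N2H5+ + OH-
Kb = 10^(−5.89) = 1.29 × 10^-6
From the ICE table, Kb = x²/(0.0168 − x) = 1.29 × 10^-6.
Assume x ≪ 0.0168: x ≈ √(1.29 × 10^-6 × 0.0168) = 1.47 × 10^-4 M
Check: 0.88% ionized — well under 5%, approximation valid.
pOH = −log(1.47 × 10^-4) = 3.83; pH = 14.00 − 3.83 = 10.17

pH = 10.17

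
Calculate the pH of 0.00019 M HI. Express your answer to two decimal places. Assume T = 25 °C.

HI is a strong acid and dissociates completely, so [H+] = 0.00019 M.
pH = -log(0.00019) = 3.72

pH = 3.72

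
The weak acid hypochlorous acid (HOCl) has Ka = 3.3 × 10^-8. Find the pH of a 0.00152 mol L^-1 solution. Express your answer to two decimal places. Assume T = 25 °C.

HOCl ⇌ OCl- + H+
Ka = [H+]²/(0.00152 − [H+]) = 3.3 × 10^-8
Neglecting [H+] in the denominator: [H+] = √(3.3 × 10^-8 × 0.00152) = 7.08 × 10^-6 M
pH = −log[H+] = −log(7.08 × 10^-6) = 5.15

pH = 5.15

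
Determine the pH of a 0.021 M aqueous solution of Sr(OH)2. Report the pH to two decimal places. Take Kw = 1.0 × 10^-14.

pH = 12.62

Sr(OH)2 is a strong base (each formula unit releases 2 OH-); [OH-] = 0.042 M.
pOH = -log(0.042) = 1.38
pH = 14.00 - 1.38 = 12.62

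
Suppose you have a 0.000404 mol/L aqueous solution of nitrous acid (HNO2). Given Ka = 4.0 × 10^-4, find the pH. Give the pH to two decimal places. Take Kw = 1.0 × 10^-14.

HNO2 ⇌ NO2- + H+
Let x = [H+] at equilibrium. Ka = x²/(0.000404 − x).
Here C₀/Ka ≈ 1.01, so the small-x approximation fails. Use the quadratic:
x = (−Ka + √(Ka² + 4·Ka·C₀))/2 = 2.49 × 10^-4 M
pH = −log[H+] = −log(2.49 × 10^-4) = 3.60

pH = 3.60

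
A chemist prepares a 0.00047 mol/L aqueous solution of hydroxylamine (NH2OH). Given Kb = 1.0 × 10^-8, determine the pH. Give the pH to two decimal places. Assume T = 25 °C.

NH2OH + H2O ⇌ NH3OH+ + OH-
Kb = [OH-]²/(0.00047 − [OH-]) = 1.0 × 10^-8
Since Kb ≪ C₀, [OH-] ≈ √(Kb·C₀) = 2.17 × 10^-6 M.
pOH = −log(2.17 × 10^-6) = 5.66; pH = 14.00 − 5.66 = 8.34

pH = 8.34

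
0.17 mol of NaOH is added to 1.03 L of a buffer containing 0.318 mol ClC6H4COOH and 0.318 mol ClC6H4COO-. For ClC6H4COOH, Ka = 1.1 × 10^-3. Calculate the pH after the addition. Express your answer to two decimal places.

pH = 3.48

After neutralization: n(ClC6H4COOH) = 0.148 mol, n(ClC6H4COO-) = 0.488 mol.
pKa = −log(1.1 × 10^-3) = 2.959
pH = pKa + log(n_ClC6H4COO-/n_ClC6H4COOH) = 2.959 + log(0.488/0.148) = 2.959 + (+0.518)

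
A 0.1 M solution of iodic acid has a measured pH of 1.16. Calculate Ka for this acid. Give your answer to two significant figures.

Ka = 1.6 × 10^-1

[H+] = 10^(-1.16) = 6.92 × 10^-2 M
At equilibrium [HA] = 0.1 − 6.92 × 10^-2 = 3.08 × 10^-2 M
Ka = [H+][A-]/[HA] = (6.92 × 10^-2)² / 3.08 × 10^-2 = 1.6 × 10^-1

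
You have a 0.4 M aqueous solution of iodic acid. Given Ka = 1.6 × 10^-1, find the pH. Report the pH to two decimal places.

pH = 0.73

HIO3 ⇌ IO3- + H+
Ka = [H+]²/(0.4 − [H+]) = 1.6 × 10^-1
Here C₀/Ka ≈ 2.5, so the small-[H+] approximation fails. Use the quadratic:
[H+] = [−0.16 + √(0.16² + 0.256)]/2 = 1.85 × 10^-1 M
pH = −log(1.85 × 10^-1) = 0.73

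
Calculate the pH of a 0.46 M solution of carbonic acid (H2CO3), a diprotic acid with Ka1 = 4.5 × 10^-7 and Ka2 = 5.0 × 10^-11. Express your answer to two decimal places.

Ka1 ≫ Ka2, so treat the first dissociation as the only significant source of H+.
Ka1 = x²/(0.46 − x) = 4.5 × 10^-7
x ≈ √(4.5 × 10^-7 × 0.46) = 4.55 × 10^-4 M
pH = −log(4.55 × 10^-4) = 3.34

pH = 3.34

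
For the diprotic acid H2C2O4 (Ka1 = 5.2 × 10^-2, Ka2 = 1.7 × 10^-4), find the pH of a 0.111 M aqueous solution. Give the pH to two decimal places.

pH = 1.27

Ka1 ≫ Ka2, so treat the first dissociation as the only significant source of H+.
Ka1 = x²/(0.111 − x) = 5.2 × 10^-2
Solving the quadratic: x = (−Ka1 + √(Ka1² + 4·Ka1·C₀))/2 = 5.43 × 10^-2 M
pH = −log(5.43 × 10^-2) = 1.27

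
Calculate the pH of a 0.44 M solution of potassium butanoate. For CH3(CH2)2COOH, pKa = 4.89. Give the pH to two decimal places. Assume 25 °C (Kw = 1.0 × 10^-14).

pH = 9.27

CH3(CH2)2COO- is the conjugate base of the weak acid CH3(CH2)2COOH.
Ka = 10^(−4.89) = 1.29 × 10^-5
Kb = Kw/Ka = 1.0×10^-14 / 1.29 × 10^-5 = 7.75 × 10^-10
Let x = [OH-] at equilibrium. Kb = x²/(0.44 − x).
Since Kb ≪ C₀, x ≈ √(Kb·C₀) = 1.85 × 10^-5 M.
pOH = 4.73, so pH = 14.00 − pOH = 9.27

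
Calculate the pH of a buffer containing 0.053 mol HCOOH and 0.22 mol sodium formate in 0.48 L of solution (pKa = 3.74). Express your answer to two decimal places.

Using pH = pKa + log([base]/[acid]) with [base]/[acid] = 0.22/0.053:
pH = 3.74 + (+0.618) = 4.36

pH = 4.36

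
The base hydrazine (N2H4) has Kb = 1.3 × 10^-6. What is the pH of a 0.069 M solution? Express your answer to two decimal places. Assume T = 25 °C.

N2H4 + H2O ⇌ N2H5+ + OH-
From the ICE table, Kb = [OH-]²/(0.069 − [OH-]) = 1.3 × 10^-6.
Assume [OH-] ≪ 0.069: [OH-] ≈ √(1.3 × 10^-6 × 0.069) = 2.99 × 10^-4 M
([OH-]/C₀ = 0.43% < 5%, so the approximation holds.)
pOH = 3.52, so pH = 14.00 − pOH = 10.48

pH = 10.48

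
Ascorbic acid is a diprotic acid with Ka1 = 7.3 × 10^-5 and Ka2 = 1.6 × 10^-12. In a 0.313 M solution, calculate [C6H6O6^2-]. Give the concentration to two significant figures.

1.6 × 10^-12 M

First ionization gives [H+] ≈ [HC6H6O6-] = 4.78 × 10^-3 M.
Second step: Ka2 = [H+][C6H6O6^2-]/[HC6H6O6-] ≈ [C6H6O6^2-] (since [H+] ≈ [HC6H6O6-]).
So [C6H6O6^2-] ≈ Ka2.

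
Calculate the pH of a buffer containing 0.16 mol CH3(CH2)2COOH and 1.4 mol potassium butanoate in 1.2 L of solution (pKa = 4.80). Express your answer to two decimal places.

pH = pKa + log([A⁻]/[HA]) = 4.80 + log(1.4/0.16)
pH = 4.80 + (+0.942) = 5.74

pH = 5.74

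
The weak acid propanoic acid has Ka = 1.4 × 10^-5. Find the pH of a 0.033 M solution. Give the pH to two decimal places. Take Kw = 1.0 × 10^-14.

pH = 3.17

CH3CH2COOH ⇌ CH3CH2COO- + H+
From the ICE table, Ka = [H+]²/(0.033 − [H+]) = 1.4 × 10^-5.
Assume [H+] ≪ 0.033: [H+] ≈ √(1.4 × 10^-5 × 0.033) = 6.80 × 10^-4 M
Check: 2.1% ionized — well under 5%, approximation valid.
pH = −log[H+] = −log(6.80 × 10^-4) = 3.17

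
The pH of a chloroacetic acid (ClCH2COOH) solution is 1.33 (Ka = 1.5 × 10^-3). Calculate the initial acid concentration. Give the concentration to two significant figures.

C₀ = 1.5 M

[H+] = 10^(-1.33) = 4.68 × 10^-2 M = x
Ka = x²/(C₀ − x) ⇒ C₀ = x + x²/Ka
C₀ = 4.68 × 10^-2 + (4.68 × 10^-2)²/(1.5 × 10^-3) = 1.51 M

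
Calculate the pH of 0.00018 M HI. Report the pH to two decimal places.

pH = 3.74

HI is a strong acid and dissociates completely, so [H+] = 0.00018 M.
pH = -log(0.00018) = 3.74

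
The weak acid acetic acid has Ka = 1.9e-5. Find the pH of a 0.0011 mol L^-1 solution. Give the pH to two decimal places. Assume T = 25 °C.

CH3COOH ⇌ CH3COO- + H+
Let x = [H+] at equilibrium. Ka = x²/(0.0011 − x).
x is not negligible relative to C₀; solve x² + 1.9e-05·x − 2.09e-08 = 0.
x = (−Ka + √(Ka² + 4·Ka·C₀))/2 = 1.35 × 10^-4 M
pH = −log[H+] = −log(1.35 × 10^-4) = 3.87

pH = 3.87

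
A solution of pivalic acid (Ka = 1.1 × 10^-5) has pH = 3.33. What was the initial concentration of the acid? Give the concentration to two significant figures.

C₀ = 2.0 × 10^-2 M

[H+] = 10^(-3.33) = 4.68 × 10^-4 M = x
Ka = x²/(C₀ − x) ⇒ C₀ = x + x²/Ka
C₀ = 4.68 × 10^-4 + (4.68 × 10^-4)²/(1.1 × 10^-5) = 2.04 × 10^-2 M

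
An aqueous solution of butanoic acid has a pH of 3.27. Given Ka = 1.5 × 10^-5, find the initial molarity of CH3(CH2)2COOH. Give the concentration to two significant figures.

[H+] = 10^(-3.27) = 5.37 × 10^-4 M = x
Ka = x²/(C₀ − x) ⇒ C₀ = x + x²/Ka
C₀ = 5.37 × 10^-4 + (5.37 × 10^-4)²/(1.5 × 10^-5) = 1.98 × 10^-2 M

C₀ = 2.0 × 10^-2 M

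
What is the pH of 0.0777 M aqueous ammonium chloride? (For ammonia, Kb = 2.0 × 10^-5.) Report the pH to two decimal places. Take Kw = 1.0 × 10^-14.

NH4+ is the conjugate acid of the weak base NH3.
Ka = Kw/Kb = 1.0×10^-14 / 2.0 × 10^-5 = 5.00 × 10^-10
From the ICE table, Ka = x²/(0.0777 − x) = 5.00 × 10^-10.
Since Ka ≪ C₀, x ≈ √(Ka·C₀) = 6.23 × 10^-6 M.
pH = −log[H+] = −log(6.23 × 10^-6) = 5.21

pH = 5.21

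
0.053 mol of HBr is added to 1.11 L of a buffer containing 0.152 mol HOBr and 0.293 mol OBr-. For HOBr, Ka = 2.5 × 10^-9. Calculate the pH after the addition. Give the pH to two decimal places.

Added H+ converts OBr- to HOBr: HOBr → 0.205 mol, OBr- → 0.24 mol.
pKa = −log(2.5 × 10^-9) = 8.602
pH = pKa + log([A⁻]/[HA]) = 8.602 + log(0.24/0.205) = 8.602 +0.068

pH = 8.67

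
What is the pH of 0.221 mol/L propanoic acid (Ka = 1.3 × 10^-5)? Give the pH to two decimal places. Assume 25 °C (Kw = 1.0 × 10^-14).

CH3CH2COOH ⇌ CH3CH2COO- + H+
Let x = [H+] at equilibrium. Ka = x²/(0.221 − x).
Since Ka ≪ C₀, x ≈ √(Ka·C₀) = 1.69 × 10^-3 M.
Check: 0.77% ionized — well under 5%, approximation valid.
pH = −log[H+] = −log(1.69 × 10^-3) = 2.77

pH = 2.77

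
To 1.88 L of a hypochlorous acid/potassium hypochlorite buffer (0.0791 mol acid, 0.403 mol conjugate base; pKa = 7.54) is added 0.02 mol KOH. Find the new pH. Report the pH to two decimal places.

pH = 8.39

OH- converts HOCl to OCl-: HOCl → 0.0591 mol, OCl- → 0.423 mol.
pH = pKa + log(n_OCl-/n_HOCl) = 7.54 + log(0.423/0.0591) = 7.54 + (+0.855)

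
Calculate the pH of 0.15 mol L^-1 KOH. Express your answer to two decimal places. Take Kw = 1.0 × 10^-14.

KOH is a strong base; [OH-] = 0.15 M.
pOH = -log(0.15) = 0.82
pH = 14.00 - 0.82 = 13.18

pH = 13.18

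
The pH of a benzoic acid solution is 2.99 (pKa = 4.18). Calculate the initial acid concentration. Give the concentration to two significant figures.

C₀ = 1.7 × 10^-2 M

[H+] = 10^(-2.99) = 1.02 × 10^-3 M = x
Ka = 10^(−4.18) = 6.61 × 10^-5
Ka = x²/(C₀ − x) ⇒ C₀ = x + x²/Ka
C₀ = 1.02 × 10^-3 + (1.02 × 10^-3)²/(6.61 × 10^-5) = 1.68 × 10^-2 M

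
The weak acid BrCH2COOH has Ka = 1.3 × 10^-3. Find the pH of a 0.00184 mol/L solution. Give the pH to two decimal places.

pH = 2.99

BrCH2COOH ⇌ BrCH2COO- + H+
From the ICE table, Ka = [H+]²/(0.00184 − [H+]) = 1.3 × 10^-3.
The 5% rule fails; solving [H+]² + Ka·[H+] − Ka·C₀ = 0 exactly:
[H+] = (−Ka + √(Ka² + 4·Ka·C₀))/2 = 1.03 × 10^-3 M
pH = −log(1.03 × 10^-3) = 2.99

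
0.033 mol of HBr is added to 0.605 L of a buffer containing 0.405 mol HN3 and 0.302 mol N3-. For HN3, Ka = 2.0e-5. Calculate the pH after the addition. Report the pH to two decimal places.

pH = 4.49

After neutralization: n(HN3) = 0.438 mol, n(N3-) = 0.269 mol.
pKa = −log(2.0 × 10^-5) = 4.699
pH = pKa + log([A⁻]/[HA]) = 4.699 + log(0.269/0.438) = 4.699 -0.212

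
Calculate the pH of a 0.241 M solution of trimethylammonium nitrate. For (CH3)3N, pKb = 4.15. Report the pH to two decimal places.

(CH3)3NH+ is the conjugate acid of the weak base (CH3)3N.
Kb = 10^(−4.15) = 7.08 × 10^-5
Ka = Kw/Kb = 1.0×10^-14 / 7.08 × 10^-5 = 1.41 × 10^-10
Ka = [H+]²/(0.241 − [H+]) = 1.41 × 10^-10
Since Ka ≪ C₀, [H+] ≈ √(Ka·C₀) = 5.83 × 10^-6 M.
pH = −log[H+] = −log(5.83 × 10^-6) = 5.23

pH = 5.23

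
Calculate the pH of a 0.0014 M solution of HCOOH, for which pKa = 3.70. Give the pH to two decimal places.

pH = 3.36

HCOOH ⇌ HCOO- + H+
Ka = 10^(−3.70) = 2.00 × 10^-4
From the ICE table, Ka = x²/(0.0014 − x) = 2.00 × 10^-4.
Here C₀/Ka ≈ 7, so the small-x approximation fails. Use the quadratic:
x = (−Ka + √(Ka² + 4·Ka·C₀))/2 = 4.39 × 10^-4 M
pH = −log[H+] = −log(4.39 × 10^-4) = 3.36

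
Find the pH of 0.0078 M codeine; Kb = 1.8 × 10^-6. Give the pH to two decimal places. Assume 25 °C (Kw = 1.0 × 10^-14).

C18H21NO3 + H2O ⇌ C18H22NO3+ + OH-
From the ICE table, Kb = [OH-]²/(0.0078 − [OH-]) = 1.8 × 10^-6.
Neglecting [OH-] in the denominator: [OH-] = √(1.8 × 10^-6 × 0.0078) = 1.18 × 10^-4 M
([OH-]/C₀ = 1.5% < 5%, so the approximation holds.)
pOH = −log(1.18 × 10^-4) = 3.93; pH = 14.00 − 3.93 = 10.07

pH = 10.07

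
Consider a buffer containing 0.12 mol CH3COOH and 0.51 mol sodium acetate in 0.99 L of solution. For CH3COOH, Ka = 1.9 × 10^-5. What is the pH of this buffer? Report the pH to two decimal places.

pH = 5.35

pKa = −log(1.9 × 10^-5) = 4.721
Using pH = pKa + log([base]/[acid]) with [base]/[acid] = 0.51/0.12:
pH = 4.721 + (+0.628) = 5.35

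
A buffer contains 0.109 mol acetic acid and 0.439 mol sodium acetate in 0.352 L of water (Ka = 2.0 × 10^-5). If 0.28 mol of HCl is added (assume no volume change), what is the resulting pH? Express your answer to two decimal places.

pH = 4.31

Added H+ converts CH3COO- to CH3COOH: CH3COOH → 0.389 mol, CH3COO- → 0.159 mol.
pKa = −log(2.0 × 10^-5) = 4.699
pH = pKa + log([A⁻]/[HA]) = 4.699 + log(0.159/0.389) = 4.699 -0.389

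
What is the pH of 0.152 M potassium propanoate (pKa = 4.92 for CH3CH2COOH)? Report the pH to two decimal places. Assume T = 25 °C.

CH3CH2COO- is the conjugate base of the weak acid CH3CH2COOH.
Ka = 10^(−4.92) = 1.20 × 10^-5
Kb = Kw/Ka = 1.0×10^-14 / 1.20 × 10^-5 = 8.33 × 10^-10
Kb = [OH-]²/(0.152 − [OH-]) = 8.33 × 10^-10
Since Kb ≪ C₀, [OH-] ≈ √(Kb·C₀) = 1.13 × 10^-5 M.
pOH = 4.95, so pH = 14.00 − pOH = 9.05

pH = 9.05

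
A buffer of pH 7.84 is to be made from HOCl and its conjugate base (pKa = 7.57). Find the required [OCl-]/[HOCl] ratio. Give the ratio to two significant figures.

pH = pKa + log(r) ⇒ log(r) = 7.84 − 7.57 = +0.27
r = [OCl-]/[HOCl] = 10^(+0.27) = 1.86

ratio = 1.9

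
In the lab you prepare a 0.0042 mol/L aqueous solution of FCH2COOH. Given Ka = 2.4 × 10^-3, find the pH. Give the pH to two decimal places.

pH = 2.66

FCH2COOH ⇌ FCH2COO- + H+
Ka = [H+]²/(0.0042 − [H+]) = 2.4 × 10^-3
Here C₀/Ka ≈ 1.75, so the small-[H+] approximation fails. Use the quadratic:
[H+] = [−0.0024 + √(0.0024² + 4.03e-05)]/2 = 2.19 × 10^-3 M
pH = −log(2.19 × 10^-3) = 2.66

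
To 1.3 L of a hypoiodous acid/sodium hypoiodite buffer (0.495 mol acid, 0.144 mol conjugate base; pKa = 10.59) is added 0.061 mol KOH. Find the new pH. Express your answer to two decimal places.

pH = 10.26

After neutralization: n(HOI) = 0.434 mol, n(OI-) = 0.205 mol.
pH = pKa + log(n_OI-/n_HOI) = 10.59 + log(0.205/0.434) = 10.59 + (-0.326)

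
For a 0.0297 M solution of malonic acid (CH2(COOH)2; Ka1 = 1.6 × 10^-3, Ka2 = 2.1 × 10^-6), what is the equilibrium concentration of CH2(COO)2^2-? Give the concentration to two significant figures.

First ionization gives [H+] ≈ [CH2(COOH)COO-] = 6.14 × 10^-3 M.
Second step: Ka2 = [H+][CH2(COO)2^2-]/[CH2(COOH)COO-] ≈ [CH2(COO)2^2-] (since [H+] ≈ [CH2(COOH)COO-]).
So [CH2(COO)2^2-] ≈ Ka2.

2.1 × 10^-6 M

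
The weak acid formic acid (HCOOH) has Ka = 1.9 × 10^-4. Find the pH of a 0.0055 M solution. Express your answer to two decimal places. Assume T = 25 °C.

HCOOH ⇌ HCOO- + H+
From the ICE table, Ka = x²/(0.0055 − x) = 1.9 × 10^-4.
x is not negligible relative to C₀; solve x² + 0.00019·x − 1.04e-06 = 0.
x = [−0.00019 + √(0.00019² + 4.18e-06)]/2 = 9.32 × 10^-4 M
pH = −log[H+] = −log(9.32 × 10^-4) = 3.03

pH = 3.03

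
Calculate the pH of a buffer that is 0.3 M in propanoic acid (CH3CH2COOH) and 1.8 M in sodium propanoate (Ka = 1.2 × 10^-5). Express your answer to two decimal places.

pKa = −log(1.2 × 10^-5) = 4.921
pH = pKa + log([A⁻]/[HA]) = 4.921 + log(1.8/0.3)
pH = 4.921 + (+0.778) = 5.70

pH = 5.70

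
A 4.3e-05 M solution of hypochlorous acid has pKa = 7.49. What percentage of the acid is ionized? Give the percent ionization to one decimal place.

HOCl ⇌ OCl- + H+; let x = [H+] at equilibrium.
Ka = 10^(−7.49) = 3.24 × 10^-8
x ≈ √(Ka·C₀) = √(3.24 × 10^-8 × 4.3e-05) = 1.18 × 10^-6 M
Fraction ionized = 1.18 × 10^-6 / 4.3e-05 = 0.0274 → 2.7%

2.7%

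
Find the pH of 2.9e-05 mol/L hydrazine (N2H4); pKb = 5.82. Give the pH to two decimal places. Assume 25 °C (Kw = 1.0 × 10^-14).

pH = 8.77

N2H4 + H2O ⇌ N2H5+ + OH-
Kb = 10^(−5.82) = 1.51 × 10^-6
Kb = x²/(2.9e-05 − x) = 1.51 × 10^-6
Here C₀/Kb ≈ 19.2, so the small-x approximation fails. Use the quadratic:
x = [−1.51e-06 + √(1.51e-06² + 1.75e-10)]/2 = 5.91 × 10^-6 M
pOH = −log(5.91 × 10^-6) = 5.23; pH = 14.00 − 5.23 = 8.77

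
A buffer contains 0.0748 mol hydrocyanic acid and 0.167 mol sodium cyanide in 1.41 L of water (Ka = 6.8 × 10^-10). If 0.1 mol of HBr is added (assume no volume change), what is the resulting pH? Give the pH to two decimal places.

Added H+ converts CN- to HCN: HCN → 0.175 mol, CN- → 0.067 mol.
pKa = −log(6.8 × 10^-10) = 9.167
pH = pKa + log([A⁻]/[HA]) = 9.167 + log(0.067/0.175) = 9.167 -0.417

pH = 8.75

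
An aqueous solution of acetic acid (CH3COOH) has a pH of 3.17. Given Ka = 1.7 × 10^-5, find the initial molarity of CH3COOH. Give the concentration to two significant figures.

C₀ = 2.8 × 10^-2 M

[H+] = 10^(-3.17) = 6.76 × 10^-4 M = x
Ka = x²/(C₀ − x) ⇒ C₀ = x + x²/Ka
C₀ = 6.76 × 10^-4 + (6.76 × 10^-4)²/(1.7 × 10^-5) = 2.76 × 10^-2 M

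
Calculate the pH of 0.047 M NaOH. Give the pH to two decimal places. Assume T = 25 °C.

NaOH is a strong base; [OH-] = 0.047 M.
pOH = -log(0.047) = 1.33
pH = 14.00 - 1.33 = 12.67

pH = 12.67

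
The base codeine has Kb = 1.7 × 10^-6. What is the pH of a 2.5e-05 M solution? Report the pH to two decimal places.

C18H21NO3 + H2O ⇌ C18H22NO3+ + OH-
Kb = [OH-]²/(2.5e-05 − [OH-]) = 1.7 × 10^-6
The 5% rule fails; solving [OH-]² + Kb·[OH-] − Kb·C₀ = 0 exactly:
[OH-] = [−1.7e-06 + √(1.7e-06² + 1.7e-10)]/2 = 5.72 × 10^-6 M
pOH = −log(5.72 × 10^-6) = 5.24; pH = 14.00 − 5.24 = 8.76

pH = 8.76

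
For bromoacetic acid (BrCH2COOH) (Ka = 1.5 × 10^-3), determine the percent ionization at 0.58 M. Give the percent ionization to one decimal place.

5.0%

BrCH2COOH ⇌ BrCH2COO- + H+; let x = [H+] at equilibrium.
Solve x² + 0.0015x − 0.00087 = 0 → x = 2.88 × 10^-2 M
Fraction ionized = 2.88 × 10^-2 / 0.58 = 0.0497 → 5.0%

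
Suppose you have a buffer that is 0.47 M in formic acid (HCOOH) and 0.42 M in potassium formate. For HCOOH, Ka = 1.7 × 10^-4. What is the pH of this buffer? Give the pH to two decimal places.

pH = 3.72

pKa = −log(1.7 × 10^-4) = 3.770
Henderson–Hasselbalch: pH = pKa + log([HCOO-]/[HCOOH]) = 3.770 + log(0.42/0.47)
pH = 3.770 + (-0.049) = 3.72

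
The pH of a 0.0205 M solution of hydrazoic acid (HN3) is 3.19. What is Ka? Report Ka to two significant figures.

Ka = 2.1 × 10^-5

[H+] = 10^(-3.19) = 6.46 × 10^-4 M
At equilibrium [HA] = 0.0205 − 6.46 × 10^-4 = 1.99 × 10^-2 M
Ka = [H+][A-]/[HA] = (6.46 × 10^-4)² / 1.99 × 10^-2 = 2.1 × 10^-5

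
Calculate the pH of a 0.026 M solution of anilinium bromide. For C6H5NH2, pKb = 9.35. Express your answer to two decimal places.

pH = 3.12

C6H5NH3+ is the conjugate acid of the weak base C6H5NH2.
Kb = 10^(−9.35) = 4.47 × 10^-10
Ka = Kw/Kb = 1.0×10^-14 / 4.47 × 10^-10 = 2.24 × 10^-5
From the ICE table, Ka = [H+]²/(0.026 − [H+]) = 2.24 × 10^-5.
Neglecting [H+] in the denominator: [H+] = √(2.24 × 10^-5 × 0.026) = 7.63 × 10^-4 M
Check: 2.9% ionized — well under 5%, approximation valid.
pH = −log[H+] = −log(7.63 × 10^-4) = 3.12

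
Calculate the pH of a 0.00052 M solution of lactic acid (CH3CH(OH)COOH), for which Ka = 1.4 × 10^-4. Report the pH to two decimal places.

CH3CH(OH)COOH ⇌ CH3CH(OH)COO- + H+
From the ICE table, Ka = x²/(0.00052 − x) = 1.4 × 10^-4.
Here C₀/Ka ≈ 3.71, so the small-x approximation fails. Use the quadratic:
x = (−Ka + √(Ka² + 4·Ka·C₀))/2 = 2.09 × 10^-4 M
pH = −log(2.09 × 10^-4) = 3.68

pH = 3.68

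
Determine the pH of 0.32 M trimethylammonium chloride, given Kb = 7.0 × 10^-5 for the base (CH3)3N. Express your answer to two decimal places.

(CH3)3NH+ is the conjugate acid of the weak base (CH3)3N.
Ka = Kw/Kb = 1.0×10^-14 / 7.0 × 10^-5 = 1.43 × 10^-10
From the ICE table, Ka = x²/(0.32 − x) = 1.43 × 10^-10.
Assume x ≪ 0.32: x ≈ √(1.43 × 10^-10 × 0.32) = 6.76 × 10^-6 M
pH = −log(6.76 × 10^-6) = 5.17

pH = 5.17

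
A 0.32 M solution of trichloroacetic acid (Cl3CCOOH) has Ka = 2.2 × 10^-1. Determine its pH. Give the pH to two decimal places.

Cl3CCOOH ⇌ Cl3CCOO- + H+
Let x = [H+] at equilibrium. Ka = x²/(0.32 − x).
x is not negligible relative to C₀; solve x² + 0.22·x − 0.0704 = 0.
x = [−0.22 + √(0.22² + 0.282)]/2 = 1.77 × 10^-1 M
pH = −log(1.77 × 10^-1) = 0.75

pH = 0.75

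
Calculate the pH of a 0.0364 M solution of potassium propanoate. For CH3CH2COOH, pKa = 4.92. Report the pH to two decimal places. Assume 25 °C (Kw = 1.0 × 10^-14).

pH = 8.74

CH3CH2COO- is the conjugate base of the weak acid CH3CH2COOH.
Ka = 10^(−4.92) = 1.20 × 10^-5
Kb = Kw/Ka = 1.0×10^-14 / 1.20 × 10^-5 = 8.33 × 10^-10
Kb = [OH-]²/(0.0364 − [OH-]) = 8.33 × 10^-10
Since Kb ≪ C₀, [OH-] ≈ √(Kb·C₀) = 5.51 × 10^-6 M.
pOH = −log(5.51 × 10^-6) = 5.26; pH = 14.00 − 5.26 = 8.74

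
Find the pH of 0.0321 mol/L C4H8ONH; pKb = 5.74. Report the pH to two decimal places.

C4H8ONH + H2O ⇌ C4H8ONH2+ + OH-
Kb = 10^(−5.74) = 1.82 × 10^-6
From the ICE table, Kb = [OH-]²/(0.0321 − [OH-]) = 1.82 × 10^-6.
Neglecting [OH-] in the denominator: [OH-] = √(1.82 × 10^-6 × 0.0321) = 2.42 × 10^-4 M
pOH = 3.62, so pH = 14.00 − pOH = 10.38

pH = 10.38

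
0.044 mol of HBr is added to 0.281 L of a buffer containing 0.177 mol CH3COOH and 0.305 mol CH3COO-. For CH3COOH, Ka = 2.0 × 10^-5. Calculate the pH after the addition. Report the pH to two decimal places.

After neutralization: n(CH3COOH) = 0.221 mol, n(CH3COO-) = 0.261 mol.
pKa = −log(2.0 × 10^-5) = 4.699
pH = pKa + log([A⁻]/[HA]) = 4.699 + log(0.261/0.221) = 4.699 +0.072

pH = 4.77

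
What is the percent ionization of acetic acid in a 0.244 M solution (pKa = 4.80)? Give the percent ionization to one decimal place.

CH3COOH ⇌ CH3COO- + H+; let x = [H+] at equilibrium.
Ka = 10^(−4.80) = 1.58 × 10^-5
x ≈ √(Ka·C₀) = √(1.58 × 10^-5 × 0.244) = 1.96 × 10^-3 M
Fraction ionized = 1.96 × 10^-3 / 0.244 = 0.0080 → 0.8%

0.8%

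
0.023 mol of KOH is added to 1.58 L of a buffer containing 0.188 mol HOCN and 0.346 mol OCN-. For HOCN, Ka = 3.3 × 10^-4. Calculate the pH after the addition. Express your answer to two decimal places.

pH = 3.83

After neutralization: n(HOCN) = 0.165 mol, n(OCN-) = 0.369 mol.
pKa = −log(3.3 × 10^-4) = 3.481
pH = pKa + log(n_OCN-/n_HOCN) = 3.481 + log(0.369/0.165) = 3.481 + (+0.350)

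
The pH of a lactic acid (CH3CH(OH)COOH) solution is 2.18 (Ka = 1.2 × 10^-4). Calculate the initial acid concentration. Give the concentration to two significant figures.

C₀ = 3.7 × 10^-1 M

[H+] = 10^(-2.18) = 6.61 × 10^-3 M = x
Ka = x²/(C₀ − x) ⇒ C₀ = x + x²/Ka
C₀ = 6.61 × 10^-3 + (6.61 × 10^-3)²/(1.2 × 10^-4) = 3.71 × 10^-1 M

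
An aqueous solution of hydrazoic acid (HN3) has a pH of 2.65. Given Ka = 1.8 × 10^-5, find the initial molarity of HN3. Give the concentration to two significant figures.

C₀ = 2.8 × 10^-1 M

[H+] = 10^(-2.65) = 2.24 × 10^-3 M = x
Ka = x²/(C₀ − x) ⇒ C₀ = x + x²/Ka
C₀ = 2.24 × 10^-3 + (2.24 × 10^-3)²/(1.8 × 10^-5) = 2.81 × 10^-1 M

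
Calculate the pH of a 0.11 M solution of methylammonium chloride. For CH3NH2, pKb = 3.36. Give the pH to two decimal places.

pH = 5.80

CH3NH3+ is the conjugate acid of the weak base CH3NH2.
Kb = 10^(−3.36) = 4.37 × 10^-4
Ka = Kw/Kb = 1.0×10^-14 / 4.37 × 10^-4 = 2.29 × 10^-11
Let x = [H+] at equilibrium. Ka = x²/(0.11 − x).
Assume x ≪ 0.11: x ≈ √(2.29 × 10^-11 × 0.11) = 1.59 × 10^-6 M
Check: 0.0014% ionized — well under 5%, approximation valid.
pH = −log[H+] = −log(1.59 × 10^-6) = 5.80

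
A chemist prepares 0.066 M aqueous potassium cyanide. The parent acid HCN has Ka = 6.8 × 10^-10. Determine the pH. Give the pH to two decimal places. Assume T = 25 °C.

CN- is the conjugate base of the weak acid HCN.
Kb = Kw/Ka = 1.0×10^-14 / 6.8 × 10^-10 = 1.47 × 10^-5
Kb = x²/(0.066 − x) = 1.47 × 10^-5
Neglecting x in the denominator: x = √(1.47 × 10^-5 × 0.066) = 9.85 × 10^-4 M
pOH = 3.01, so pH = 14.00 − pOH = 10.99

pH = 10.99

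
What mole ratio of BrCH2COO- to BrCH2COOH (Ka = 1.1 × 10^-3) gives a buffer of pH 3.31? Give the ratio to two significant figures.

ratio = 2.2

pKa = -log(1.1 × 10^-3) = 2.959
pH = pKa + log(r) ⇒ log(r) = 3.31 − 2.959 = +0.351
r = [BrCH2COO-]/[BrCH2COOH] = 10^(+0.351) = 2.24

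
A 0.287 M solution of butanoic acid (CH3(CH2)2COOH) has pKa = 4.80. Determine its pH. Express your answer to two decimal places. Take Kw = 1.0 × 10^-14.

pH = 2.67

CH3(CH2)2COOH ⇌ CH3(CH2)2COO- + H+
Ka = 10^(−4.80) = 1.58 × 10^-5
Ka = [H+]²/(0.287 − [H+]) = 1.58 × 10^-5
Since Ka ≪ C₀, [H+] ≈ √(Ka·C₀) = 2.13 × 10^-3 M.
([H+]/C₀ = 0.74% < 5%, so the approximation holds.)
pH = −log[H+] = −log(2.13 × 10^-3) = 2.67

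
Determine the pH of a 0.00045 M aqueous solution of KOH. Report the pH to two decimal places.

pH = 10.65

KOH is a strong base; [OH-] = 0.00045 M.
pOH = -log(0.00045) = 3.35
pH = 14.00 - 3.35 = 10.65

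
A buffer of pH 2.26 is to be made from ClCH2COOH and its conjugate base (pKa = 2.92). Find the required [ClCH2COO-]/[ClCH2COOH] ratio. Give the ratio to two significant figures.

ratio = 0.22

pH = pKa + log(r) ⇒ log(r) = 2.26 − 2.92 = -0.66
r = [ClCH2COO-]/[ClCH2COOH] = 10^(-0.66) = 0.219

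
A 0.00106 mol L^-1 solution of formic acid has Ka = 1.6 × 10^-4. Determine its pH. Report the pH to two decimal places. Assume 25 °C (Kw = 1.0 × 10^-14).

pH = 3.47

HCOOH ⇌ HCOO- + H+
Ka = [H+]²/(0.00106 − [H+]) = 1.6 × 10^-4
[H+] is not negligible relative to C₀; solve [H+]² + 0.00016·[H+] − 1.7e-07 = 0.
[H+] = (−Ka + √(Ka² + 4·Ka·C₀))/2 = 3.40 × 10^-4 M
pH = −log[H+] = −log(3.40 × 10^-4) = 3.47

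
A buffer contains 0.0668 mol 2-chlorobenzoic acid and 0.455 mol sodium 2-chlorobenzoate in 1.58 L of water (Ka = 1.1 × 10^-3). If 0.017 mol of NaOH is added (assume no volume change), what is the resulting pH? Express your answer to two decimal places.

After neutralization: n(ClC6H4COOH) = 0.0498 mol, n(ClC6H4COO-) = 0.472 mol.
pKa = −log(1.1 × 10^-3) = 2.959
Henderson–Hasselbalch with mole ratio 0.472/0.0498: pH = 2.959 + (+0.977)

pH = 3.94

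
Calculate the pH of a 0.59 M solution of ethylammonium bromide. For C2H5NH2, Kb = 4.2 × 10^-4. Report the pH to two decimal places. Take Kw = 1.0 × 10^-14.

C2H5NH3+ is the conjugate acid of the weak base C2H5NH2.
Ka = Kw/Kb = 1.0×10^-14 / 4.2 × 10^-4 = 2.38 × 10^-11
From the ICE table, Ka = [H+]²/(0.59 − [H+]) = 2.38 × 10^-11.
Neglecting [H+] in the denominator: [H+] = √(2.38 × 10^-11 × 0.59) = 3.75 × 10^-6 M
pH = −log(3.75 × 10^-6) = 5.43

pH = 5.43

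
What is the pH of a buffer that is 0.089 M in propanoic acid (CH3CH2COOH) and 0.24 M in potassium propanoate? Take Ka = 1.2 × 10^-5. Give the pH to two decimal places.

pKa = −log(1.2 × 10^-5) = 4.921
Henderson–Hasselbalch: pH = pKa + log([CH3CH2COO-]/[CH3CH2COOH]) = 4.921 + log(0.24/0.089)
pH = 4.921 + (+0.431) = 5.35

pH = 5.35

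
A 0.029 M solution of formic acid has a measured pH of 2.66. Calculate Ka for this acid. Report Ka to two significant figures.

Ka = 1.8 × 10^-4

[H+] = 10^(-2.66) = 2.19 × 10^-3 M
At equilibrium [HA] = 0.029 − 2.19 × 10^-3 = 2.68 × 10^-2 M
Ka = [H+][A-]/[HA] = (2.19 × 10^-3)² / 2.68 × 10^-2 = 1.8 × 10^-4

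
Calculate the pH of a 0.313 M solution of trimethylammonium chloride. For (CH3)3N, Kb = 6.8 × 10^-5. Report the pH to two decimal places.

pH = 5.17

(CH3)3NH+ is the conjugate acid of the weak base (CH3)3N.
Ka = Kw/Kb = 1.0×10^-14 / 6.8 × 10^-5 = 1.47 × 10^-10
From the ICE table, Ka = [H+]²/(0.313 − [H+]) = 1.47 × 10^-10.
Neglecting [H+] in the denominator: [H+] = √(1.47 × 10^-10 × 0.313) = 6.78 × 10^-6 M
pH = −log(6.78 × 10^-6) = 5.17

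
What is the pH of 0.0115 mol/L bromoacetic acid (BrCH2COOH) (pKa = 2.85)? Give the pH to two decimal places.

pH = 2.47

BrCH2COOH ⇌ BrCH2COO- + H+
Ka = 10^(−2.85) = 1.41 × 10^-3
From the ICE table, Ka = x²/(0.0115 − x) = 1.41 × 10^-3.
The 5% rule fails; solving x² + Ka·x − Ka·C₀ = 0 exactly:
x = [−0.00141 + √(0.00141² + 6.49e-05)]/2 = 3.38 × 10^-3 M
pH = −log(3.38 × 10^-3) = 2.47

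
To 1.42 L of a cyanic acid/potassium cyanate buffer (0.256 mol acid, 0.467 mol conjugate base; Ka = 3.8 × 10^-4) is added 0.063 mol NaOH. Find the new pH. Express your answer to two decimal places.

pH = 3.86

OH- converts HOCN to OCN-: HOCN → 0.193 mol, OCN- → 0.53 mol.
pKa = −log(3.8 × 10^-4) = 3.420
pH = pKa + log(n_OCN-/n_HOCN) = 3.420 + log(0.53/0.193) = 3.420 + (+0.439)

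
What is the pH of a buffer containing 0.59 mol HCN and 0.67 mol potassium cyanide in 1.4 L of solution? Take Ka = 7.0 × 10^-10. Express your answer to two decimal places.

pKa = −log(7.0 × 10^-10) = 9.155
Using pH = pKa + log([base]/[acid]) with [base]/[acid] = 0.67/0.59:
pH = 9.155 + (+0.055) = 9.21

pH = 9.21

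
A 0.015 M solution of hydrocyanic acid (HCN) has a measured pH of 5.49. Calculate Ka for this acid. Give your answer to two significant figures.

[H+] = 10^(-5.49) = 3.24 × 10^-6 M
At equilibrium [HA] = 0.015 − 3.24 × 10^-6 = 1.50 × 10^-2 M
Ka = [H+][A-]/[HA] = (3.24 × 10^-6)² / 1.50 × 10^-2 = 7.0 × 10^-10

Ka = 7.0 × 10^-10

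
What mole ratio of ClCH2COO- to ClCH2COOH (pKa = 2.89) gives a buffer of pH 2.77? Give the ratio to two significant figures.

pH = pKa + log(r) ⇒ log(r) = 2.77 − 2.89 = -0.12
r = [ClCH2COO-]/[ClCH2COOH] = 10^(-0.12) = 0.759

ratio = 0.76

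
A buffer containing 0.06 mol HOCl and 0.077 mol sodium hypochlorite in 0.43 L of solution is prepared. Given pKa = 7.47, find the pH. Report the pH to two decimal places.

Henderson–Hasselbalch: pH = pKa + log([OCl-]/[HOCl]) = 7.47 + log(0.077/0.06)
pH = 7.47 + (+0.108) = 7.58

pH = 7.58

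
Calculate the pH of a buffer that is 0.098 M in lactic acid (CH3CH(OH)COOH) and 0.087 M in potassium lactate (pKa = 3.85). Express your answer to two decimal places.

pH = 3.80

pH = pKa + log([A⁻]/[HA]) = 3.85 + log(0.087/0.098)
pH = 3.85 + (-0.052) = 3.80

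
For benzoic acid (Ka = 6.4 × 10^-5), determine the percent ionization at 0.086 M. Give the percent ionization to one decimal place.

2.7%

C6H5COOH ⇌ C6H5COO- + H+; let x = [H+] at equilibrium.
x ≈ √(Ka·C₀) = √(6.4 × 10^-5 × 0.086) = 2.35 × 10^-3 M
% ionization = x/C₀ × 100% = 2.35 × 10^-3/0.086 × 100% = 2.7%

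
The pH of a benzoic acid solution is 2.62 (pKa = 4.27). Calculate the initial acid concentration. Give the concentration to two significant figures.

[H+] = 10^(-2.62) = 2.40 × 10^-3 M = x
Ka = 10^(−4.27) = 5.37 × 10^-5
Ka = x²/(C₀ − x) ⇒ C₀ = x + x²/Ka
C₀ = 2.40 × 10^-3 + (2.40 × 10^-3)²/(5.37 × 10^-5) = 1.10 × 10^-1 M

C₀ = 1.1 × 10^-1 M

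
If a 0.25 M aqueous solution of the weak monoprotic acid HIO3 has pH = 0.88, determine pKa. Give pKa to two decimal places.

pKa = 0.83

[H+] = 10^(-0.88) = 1.32 × 10^-1 M
At equilibrium [HA] = 0.25 − 1.32 × 10^-1 = 1.18 × 10^-1 M
Ka = [H+][A-]/[HA] = (1.32 × 10^-1)² / 1.18 × 10^-1 = 1.48 × 10^-1
pKa = -log(1.48 × 10^-1) = 0.83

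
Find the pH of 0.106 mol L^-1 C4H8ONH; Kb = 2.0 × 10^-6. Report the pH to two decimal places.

C4H8ONH + H2O ⇌ C4H8ONH2+ + OH-
Kb = x²/(0.106 − x) = 2.0 × 10^-6
Since Kb ≪ C₀, x ≈ √(Kb·C₀) = 4.60 × 10^-4 M.
pOH = −log(4.60 × 10^-4) = 3.34; pH = 14.00 − 3.34 = 10.66

pH = 10.66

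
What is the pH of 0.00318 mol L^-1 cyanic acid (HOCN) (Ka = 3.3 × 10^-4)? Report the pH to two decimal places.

pH = 3.06

HOCN ⇌ OCN- + H+
Ka = x²/(0.00318 − x) = 3.3 × 10^-4
x is not negligible relative to C₀; solve x² + 0.00033·x − 1.05e-06 = 0.
x = [−0.00033 + √(0.00033² + 4.2e-06)]/2 = 8.73 × 10^-4 M
pH = −log[H+] = −log(8.73 × 10^-4) = 3.06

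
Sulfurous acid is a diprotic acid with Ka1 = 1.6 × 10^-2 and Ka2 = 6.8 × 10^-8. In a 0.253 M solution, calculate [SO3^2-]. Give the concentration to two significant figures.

First ionization gives [H+] ≈ [HSO3-] = 5.61 × 10^-2 M.
Second step: Ka2 = [H+][SO3^2-]/[HSO3-] ≈ [SO3^2-] (since [H+] ≈ [HSO3-]).
So [SO3^2-] ≈ Ka2.

6.8 × 10^-8 M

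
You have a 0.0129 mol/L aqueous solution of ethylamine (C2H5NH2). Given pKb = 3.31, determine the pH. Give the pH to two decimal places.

pH = 11.36

C2H5NH2 + H2O ⇌ C2H5NH3+ + OH-
Kb = 10^(−3.31) = 4.90 × 10^-4
From the ICE table, Kb = [OH-]²/(0.0129 − [OH-]) = 4.90 × 10^-4.
[OH-] is not negligible relative to C₀; solve [OH-]² + 0.00049·[OH-] − 6.32e-06 = 0.
[OH-] = [−0.00049 + √(0.00049² + 2.53e-05)]/2 = 2.28 × 10^-3 M
pOH = −log(2.28 × 10^-3) = 2.64; pH = 14.00 − 2.64 = 11.36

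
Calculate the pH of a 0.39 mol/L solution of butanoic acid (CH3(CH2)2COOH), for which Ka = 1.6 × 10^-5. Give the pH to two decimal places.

pH = 2.60

CH3(CH2)2COOH ⇌ CH3(CH2)2COO- + H+
From the ICE table, Ka = [H+]²/(0.39 − [H+]) = 1.6 × 10^-5.
Neglecting [H+] in the denominator: [H+] = √(1.6 × 10^-5 × 0.39) = 2.50 × 10^-3 M
([H+]/C₀ = 0.64% < 5%, so the approximation holds.)
pH = −log[H+] = −log(2.50 × 10^-3) = 2.60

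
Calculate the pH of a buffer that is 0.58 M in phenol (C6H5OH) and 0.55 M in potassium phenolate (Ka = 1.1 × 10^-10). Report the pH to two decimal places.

pH = 9.94

pKa = −log(1.1 × 10^-10) = 9.959
Using pH = pKa + log([base]/[acid]) with [base]/[acid] = 0.55/0.58:
pH = 9.959 + (-0.023) = 9.94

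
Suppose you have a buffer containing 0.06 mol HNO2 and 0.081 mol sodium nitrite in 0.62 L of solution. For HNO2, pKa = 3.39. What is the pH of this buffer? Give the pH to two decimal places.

pH = pKa + log([A⁻]/[HA]) = 3.39 + log(0.081/0.06)
pH = 3.39 + (+0.130) = 3.52

pH = 3.52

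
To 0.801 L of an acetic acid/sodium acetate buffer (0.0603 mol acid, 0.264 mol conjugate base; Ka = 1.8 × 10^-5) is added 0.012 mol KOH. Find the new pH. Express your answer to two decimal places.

pH = 5.50

OH- converts CH3COOH to CH3COO-: CH3COOH → 0.0483 mol, CH3COO- → 0.276 mol.
pKa = −log(1.8 × 10^-5) = 4.745
Henderson–Hasselbalch with mole ratio 0.276/0.0483: pH = 4.745 + (+0.757)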